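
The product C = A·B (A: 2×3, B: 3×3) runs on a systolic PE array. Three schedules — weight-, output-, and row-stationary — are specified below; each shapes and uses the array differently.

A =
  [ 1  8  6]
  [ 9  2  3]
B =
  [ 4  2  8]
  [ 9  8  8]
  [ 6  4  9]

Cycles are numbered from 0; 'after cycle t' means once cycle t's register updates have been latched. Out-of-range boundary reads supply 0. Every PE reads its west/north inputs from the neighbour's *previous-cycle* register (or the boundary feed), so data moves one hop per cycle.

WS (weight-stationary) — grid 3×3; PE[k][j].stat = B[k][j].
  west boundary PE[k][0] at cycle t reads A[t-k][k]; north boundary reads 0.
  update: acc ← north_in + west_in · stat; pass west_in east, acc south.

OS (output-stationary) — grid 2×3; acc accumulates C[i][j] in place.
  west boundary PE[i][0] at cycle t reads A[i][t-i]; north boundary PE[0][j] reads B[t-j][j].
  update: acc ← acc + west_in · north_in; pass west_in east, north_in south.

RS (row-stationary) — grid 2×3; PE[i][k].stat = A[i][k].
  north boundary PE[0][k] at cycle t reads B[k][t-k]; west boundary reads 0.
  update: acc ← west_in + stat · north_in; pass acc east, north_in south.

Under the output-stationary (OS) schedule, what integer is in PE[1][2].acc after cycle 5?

Tracing OS — 2×3 array, target PE[1][2]:
  c0 r0c2: 0 / 0 / 0
  c0 r1c1: 0 / 0 / 0
  c0 r1c2: 0 / 0 / 0
  c1 r0c2: 0 / 0 / 0
  c1 r1c1: 0 / 0 / 0
  c1 r1c2: 0 / 0 / 0
  c2 r0c2: 8 / 1 / 8
  c2 r1c1: 18 / 9 / 2
  c2 r1c2: 0 / 0 / 0
  c3 r0c2: 72 / 8 / 8
  c3 r1c1: 34 / 2 / 8
  c3 r1c2: 72 / 9 / 8
  c4 r0c2: 126 / 6 / 9
  c4 r1c1: 46 / 3 / 4
  c4 r1c2: 88 / 2 / 8
  c5 r0c2: 126 / 0 / 0
  c5 r1c1: 46 / 0 / 0
  c5 r1c2: 115 / 3 / 9

PE[1][2].acc = 115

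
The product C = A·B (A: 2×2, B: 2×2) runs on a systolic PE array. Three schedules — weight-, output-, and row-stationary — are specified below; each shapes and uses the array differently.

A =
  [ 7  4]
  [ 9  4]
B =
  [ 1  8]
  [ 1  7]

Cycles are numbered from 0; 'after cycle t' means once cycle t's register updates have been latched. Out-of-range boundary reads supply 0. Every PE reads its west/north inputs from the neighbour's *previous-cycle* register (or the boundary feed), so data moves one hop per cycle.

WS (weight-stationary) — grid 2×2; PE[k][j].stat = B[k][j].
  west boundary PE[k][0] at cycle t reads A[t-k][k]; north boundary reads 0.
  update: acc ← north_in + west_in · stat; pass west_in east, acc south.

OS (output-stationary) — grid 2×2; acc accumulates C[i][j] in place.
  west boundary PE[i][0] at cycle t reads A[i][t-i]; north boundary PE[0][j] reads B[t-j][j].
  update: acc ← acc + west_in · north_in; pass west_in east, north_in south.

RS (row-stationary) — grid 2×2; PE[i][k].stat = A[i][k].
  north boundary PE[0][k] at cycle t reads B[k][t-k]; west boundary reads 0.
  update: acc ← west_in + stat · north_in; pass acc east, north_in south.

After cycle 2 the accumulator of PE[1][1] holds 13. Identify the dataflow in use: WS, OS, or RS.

Under WS (2×2), PE[1][1]:
  c0 r1c1: 0 / 0 / 0
  c1 r1c1: 0 / 0 / 0
  c2 r1c1: 84 / 4 / 84
Under OS (2×2), PE[1][1]:
  c0 r1c1: 0 / 0 / 0
  c1 r1c1: 0 / 0 / 0
  c2 r1c1: 72 / 9 / 8
Under RS (2×2), PE[1][1]:
  c0 r1c1: 0 / 0 / 0
  c1 r1c1: 0 / 0 / 0
  c2 r1c1: 13 / 13 / 1

dataflow = RS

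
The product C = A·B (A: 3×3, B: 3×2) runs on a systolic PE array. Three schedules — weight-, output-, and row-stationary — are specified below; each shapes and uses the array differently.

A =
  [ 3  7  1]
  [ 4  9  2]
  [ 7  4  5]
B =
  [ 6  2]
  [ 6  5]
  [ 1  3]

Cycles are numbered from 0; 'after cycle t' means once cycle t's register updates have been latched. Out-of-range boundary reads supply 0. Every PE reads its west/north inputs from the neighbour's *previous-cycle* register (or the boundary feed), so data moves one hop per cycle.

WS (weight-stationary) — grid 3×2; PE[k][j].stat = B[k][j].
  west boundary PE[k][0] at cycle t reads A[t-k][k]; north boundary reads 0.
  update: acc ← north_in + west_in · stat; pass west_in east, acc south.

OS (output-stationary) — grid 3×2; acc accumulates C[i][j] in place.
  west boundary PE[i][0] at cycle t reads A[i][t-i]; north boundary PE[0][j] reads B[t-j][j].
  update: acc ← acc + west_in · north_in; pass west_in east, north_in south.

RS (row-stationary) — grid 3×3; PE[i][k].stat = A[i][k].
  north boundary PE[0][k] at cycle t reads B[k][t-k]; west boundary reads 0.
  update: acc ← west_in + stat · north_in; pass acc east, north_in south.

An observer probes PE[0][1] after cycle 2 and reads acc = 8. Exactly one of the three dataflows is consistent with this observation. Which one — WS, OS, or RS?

dataflow = WS

WS (3×2 grid), PE[0][1]:
  cycle 0: PE[0][1] → acc 0, east 0, south 0
  cycle 1: PE[0][1] → acc 6, east 3, south 6
  cycle 2: PE[0][1] → acc 8, east 4, south 8
OS (3×2 grid), PE[0][1]:
  cycle 0: PE[0][1] → acc 0, east 0, south 0
  cycle 1: PE[0][1] → acc 6, east 3, south 2
  cycle 2: PE[0][1] → acc 41, east 7, south 5
RS (3×3 grid), PE[0][1]:
  cycle 0: PE[0][1] → acc 0, east 0, south 0
  cycle 1: PE[0][1] → acc 60, east 60, south 6
  cycle 2: PE[0][1] → acc 41, east 41, south 5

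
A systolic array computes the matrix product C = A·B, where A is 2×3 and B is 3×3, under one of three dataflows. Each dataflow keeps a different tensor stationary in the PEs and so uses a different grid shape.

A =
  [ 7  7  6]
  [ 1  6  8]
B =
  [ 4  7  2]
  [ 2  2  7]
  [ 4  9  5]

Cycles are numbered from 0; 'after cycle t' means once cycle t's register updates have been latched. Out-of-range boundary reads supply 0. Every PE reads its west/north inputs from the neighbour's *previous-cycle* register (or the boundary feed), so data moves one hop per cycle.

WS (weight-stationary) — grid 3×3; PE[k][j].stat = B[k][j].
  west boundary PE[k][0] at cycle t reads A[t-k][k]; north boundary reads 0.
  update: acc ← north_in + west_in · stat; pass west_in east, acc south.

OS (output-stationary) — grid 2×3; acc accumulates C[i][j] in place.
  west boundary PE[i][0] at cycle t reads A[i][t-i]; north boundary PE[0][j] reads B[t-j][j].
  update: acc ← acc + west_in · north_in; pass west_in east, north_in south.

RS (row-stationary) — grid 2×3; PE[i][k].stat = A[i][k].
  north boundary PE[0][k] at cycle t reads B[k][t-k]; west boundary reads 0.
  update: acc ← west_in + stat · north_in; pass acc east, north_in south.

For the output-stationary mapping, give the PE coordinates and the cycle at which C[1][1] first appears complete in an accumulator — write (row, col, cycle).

(row, col, cycle) = (1, 1, 4)

Under OS, C[1][1] lands at PE[1][1]:
  0: (1,1).acc=0  regs=<0,0>
  1: (1,1).acc=0  regs=<0,0>
  2: (1,1).acc=7  regs=<1,7>
  3: (1,1).acc=19  regs=<6,2>
  4: (1,1).acc=91  regs=<8,9>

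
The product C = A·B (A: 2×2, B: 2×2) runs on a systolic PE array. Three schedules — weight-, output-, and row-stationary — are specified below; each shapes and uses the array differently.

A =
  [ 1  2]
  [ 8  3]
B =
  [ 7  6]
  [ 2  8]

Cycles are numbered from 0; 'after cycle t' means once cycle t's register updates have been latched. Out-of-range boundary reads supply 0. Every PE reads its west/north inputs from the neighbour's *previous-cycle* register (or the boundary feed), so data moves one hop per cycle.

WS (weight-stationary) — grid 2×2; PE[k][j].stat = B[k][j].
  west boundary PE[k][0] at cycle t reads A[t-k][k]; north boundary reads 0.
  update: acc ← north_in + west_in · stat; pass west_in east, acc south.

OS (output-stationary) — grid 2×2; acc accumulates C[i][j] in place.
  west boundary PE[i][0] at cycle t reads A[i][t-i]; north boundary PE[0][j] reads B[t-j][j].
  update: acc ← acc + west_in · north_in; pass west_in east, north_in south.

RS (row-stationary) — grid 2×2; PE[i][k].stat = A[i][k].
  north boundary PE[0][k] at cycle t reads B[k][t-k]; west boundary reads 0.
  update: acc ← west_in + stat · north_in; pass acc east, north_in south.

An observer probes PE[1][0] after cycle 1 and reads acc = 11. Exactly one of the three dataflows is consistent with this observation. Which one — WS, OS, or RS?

dataflow = WS

— WS: 2×2; PE[1][0] trace:
  c0 r1c0: 0 / 0 / 0
  c1 r1c0: 11 / 2 / 11
— OS: 2×2; PE[1][0] trace:
  c0 r1c0: 0 / 0 / 0
  c1 r1c0: 56 / 8 / 7
— RS: 2×2; PE[1][0] trace:
  c0 r1c0: 0 / 0 / 0
  c1 r1c0: 56 / 56 / 7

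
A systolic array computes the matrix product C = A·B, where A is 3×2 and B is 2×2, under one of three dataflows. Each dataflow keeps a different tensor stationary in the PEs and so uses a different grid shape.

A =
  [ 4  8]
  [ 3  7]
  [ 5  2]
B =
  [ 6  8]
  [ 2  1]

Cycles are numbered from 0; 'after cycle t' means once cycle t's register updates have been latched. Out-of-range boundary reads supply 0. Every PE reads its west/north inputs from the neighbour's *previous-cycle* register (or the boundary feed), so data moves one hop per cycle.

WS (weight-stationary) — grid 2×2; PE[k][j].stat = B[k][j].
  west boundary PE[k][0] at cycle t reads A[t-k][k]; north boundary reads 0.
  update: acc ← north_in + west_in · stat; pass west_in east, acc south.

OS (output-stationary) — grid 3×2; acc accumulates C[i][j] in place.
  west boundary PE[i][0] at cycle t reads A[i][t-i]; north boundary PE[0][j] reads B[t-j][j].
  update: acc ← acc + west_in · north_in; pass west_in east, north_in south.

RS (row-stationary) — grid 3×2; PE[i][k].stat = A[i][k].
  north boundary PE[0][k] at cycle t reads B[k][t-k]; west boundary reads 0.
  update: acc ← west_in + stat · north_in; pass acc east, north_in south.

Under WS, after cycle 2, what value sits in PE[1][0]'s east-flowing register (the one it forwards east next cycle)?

register = 7

WS 2×2: PE[1][0] cycle-by-cycle (with neighbour feeds):
  cycle 0: PE[0][0] → acc 24, east 4, south 24
  cycle 0: PE[1][0] → acc 0, east 0, south 0
  cycle 1: PE[0][0] → acc 18, east 3, south 18
  cycle 1: PE[1][0] → acc 40, east 8, south 40
  cycle 2: PE[0][0] → acc 30, east 5, south 30
  cycle 2: PE[1][0] → acc 32, east 7, south 32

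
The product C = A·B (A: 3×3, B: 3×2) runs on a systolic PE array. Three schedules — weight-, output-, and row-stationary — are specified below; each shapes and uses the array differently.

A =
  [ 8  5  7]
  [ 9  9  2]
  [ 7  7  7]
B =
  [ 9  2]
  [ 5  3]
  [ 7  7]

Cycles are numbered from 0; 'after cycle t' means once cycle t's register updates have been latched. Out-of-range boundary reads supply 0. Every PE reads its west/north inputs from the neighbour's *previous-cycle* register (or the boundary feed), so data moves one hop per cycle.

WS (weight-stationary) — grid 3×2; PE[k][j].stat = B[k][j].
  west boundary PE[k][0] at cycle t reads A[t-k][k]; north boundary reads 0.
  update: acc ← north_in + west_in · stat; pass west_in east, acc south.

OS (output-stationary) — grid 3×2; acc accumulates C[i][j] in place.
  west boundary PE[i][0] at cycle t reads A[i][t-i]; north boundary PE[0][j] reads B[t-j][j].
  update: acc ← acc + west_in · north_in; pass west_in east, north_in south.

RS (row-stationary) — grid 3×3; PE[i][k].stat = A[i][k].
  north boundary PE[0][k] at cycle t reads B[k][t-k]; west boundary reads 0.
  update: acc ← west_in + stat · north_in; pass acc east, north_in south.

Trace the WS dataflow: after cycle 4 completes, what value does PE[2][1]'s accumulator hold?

WS on a 3×2 grid — tracing PE[2][1] and its feeders:
  0: (1,1).acc=0  regs=<0,0>
  0: (2,0).acc=0  regs=<0,0>
  0: (2,1).acc=0  regs=<0,0>
  1: (1,1).acc=0  regs=<0,0>
  1: (2,0).acc=0  regs=<0,0>
  1: (2,1).acc=0  regs=<0,0>
  2: (1,1).acc=31  regs=<5,31>
  2: (2,0).acc=146  regs=<7,146>
  2: (2,1).acc=0  regs=<0,0>
  3: (1,1).acc=45  regs=<9,45>
  3: (2,0).acc=140  regs=<2,140>
  3: (2,1).acc=80  regs=<7,80>
  4: (1,1).acc=35  regs=<7,35>
  4: (2,0).acc=147  regs=<7,147>
  4: (2,1).acc=59  regs=<2,59>

PE[2][1].acc = 59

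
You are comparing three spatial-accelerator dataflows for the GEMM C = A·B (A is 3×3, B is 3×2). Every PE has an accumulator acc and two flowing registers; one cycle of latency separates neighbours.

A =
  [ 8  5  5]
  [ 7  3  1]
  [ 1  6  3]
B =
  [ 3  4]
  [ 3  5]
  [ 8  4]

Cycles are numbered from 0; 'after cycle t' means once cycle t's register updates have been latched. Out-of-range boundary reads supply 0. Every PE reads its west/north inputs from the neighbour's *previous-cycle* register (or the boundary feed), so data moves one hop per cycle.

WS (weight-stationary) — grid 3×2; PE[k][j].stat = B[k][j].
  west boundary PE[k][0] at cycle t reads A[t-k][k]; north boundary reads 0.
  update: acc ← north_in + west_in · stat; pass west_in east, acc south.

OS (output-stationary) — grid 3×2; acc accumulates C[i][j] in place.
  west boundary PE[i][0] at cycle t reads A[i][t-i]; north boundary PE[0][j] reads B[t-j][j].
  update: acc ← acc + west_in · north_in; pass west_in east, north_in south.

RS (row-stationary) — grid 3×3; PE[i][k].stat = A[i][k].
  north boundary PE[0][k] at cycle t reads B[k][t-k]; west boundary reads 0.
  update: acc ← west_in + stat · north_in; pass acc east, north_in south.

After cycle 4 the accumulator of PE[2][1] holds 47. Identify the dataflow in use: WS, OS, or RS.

Under WS (3×2), PE[2][1]:
  @0  [2,1]  acc 0  |  →0  ↓0
  @1  [2,1]  acc 0  |  →0  ↓0
  @2  [2,1]  acc 0  |  →0  ↓0
  @3  [2,1]  acc 77  |  →5  ↓77
  @4  [2,1]  acc 47  |  →1  ↓47
Under OS (3×2), PE[2][1]:
  @0  [2,1]  acc 0  |  →0  ↓0
  @1  [2,1]  acc 0  |  →0  ↓0
  @2  [2,1]  acc 0  |  →0  ↓0
  @3  [2,1]  acc 4  |  →1  ↓4
  @4  [2,1]  acc 34  |  →6  ↓5
Under RS (3×3), PE[2][1]:
  @0  [2,1]  acc 0  |  →0  ↓0
  @1  [2,1]  acc 0  |  →0  ↓0
  @2  [2,1]  acc 0  |  →0  ↓0
  @3  [2,1]  acc 21  |  →21  ↓3
  @4  [2,1]  acc 34  |  →34  ↓5

dataflow = WS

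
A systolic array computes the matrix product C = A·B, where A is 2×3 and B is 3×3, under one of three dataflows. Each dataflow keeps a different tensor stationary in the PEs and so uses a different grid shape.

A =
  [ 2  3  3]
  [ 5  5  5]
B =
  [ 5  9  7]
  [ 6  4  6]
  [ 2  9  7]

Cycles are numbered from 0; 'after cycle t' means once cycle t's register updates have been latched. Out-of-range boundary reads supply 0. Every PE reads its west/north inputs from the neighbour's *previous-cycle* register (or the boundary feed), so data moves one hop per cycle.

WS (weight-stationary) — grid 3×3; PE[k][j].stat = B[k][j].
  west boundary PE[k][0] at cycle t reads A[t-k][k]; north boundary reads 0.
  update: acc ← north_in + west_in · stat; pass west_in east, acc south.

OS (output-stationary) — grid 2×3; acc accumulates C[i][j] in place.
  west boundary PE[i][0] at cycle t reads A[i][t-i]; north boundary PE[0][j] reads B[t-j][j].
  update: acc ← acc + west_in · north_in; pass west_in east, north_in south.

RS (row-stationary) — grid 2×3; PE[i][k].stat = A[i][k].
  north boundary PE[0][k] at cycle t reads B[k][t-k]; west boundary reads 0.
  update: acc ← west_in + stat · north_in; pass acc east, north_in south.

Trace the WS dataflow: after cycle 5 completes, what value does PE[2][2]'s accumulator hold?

PE[2][2].acc = 100

WS on a 3×3 grid — tracing PE[2][2] and its feeders:
  0: (1,2).acc=0  regs=<0,0>
  0: (2,1).acc=0  regs=<0,0>
  0: (2,2).acc=0  regs=<0,0>
  1: (1,2).acc=0  regs=<0,0>
  1: (2,1).acc=0  regs=<0,0>
  1: (2,2).acc=0  regs=<0,0>
  2: (1,2).acc=0  regs=<0,0>
  2: (2,1).acc=0  regs=<0,0>
  2: (2,2).acc=0  regs=<0,0>
  3: (1,2).acc=32  regs=<3,32>
  3: (2,1).acc=57  regs=<3,57>
  3: (2,2).acc=0  regs=<0,0>
  4: (1,2).acc=65  regs=<5,65>
  4: (2,1).acc=110  regs=<5,110>
  4: (2,2).acc=53  regs=<3,53>
  5: (1,2).acc=0  regs=<0,0>
  5: (2,1).acc=0  regs=<0,0>
  5: (2,2).acc=100  regs=<5,100>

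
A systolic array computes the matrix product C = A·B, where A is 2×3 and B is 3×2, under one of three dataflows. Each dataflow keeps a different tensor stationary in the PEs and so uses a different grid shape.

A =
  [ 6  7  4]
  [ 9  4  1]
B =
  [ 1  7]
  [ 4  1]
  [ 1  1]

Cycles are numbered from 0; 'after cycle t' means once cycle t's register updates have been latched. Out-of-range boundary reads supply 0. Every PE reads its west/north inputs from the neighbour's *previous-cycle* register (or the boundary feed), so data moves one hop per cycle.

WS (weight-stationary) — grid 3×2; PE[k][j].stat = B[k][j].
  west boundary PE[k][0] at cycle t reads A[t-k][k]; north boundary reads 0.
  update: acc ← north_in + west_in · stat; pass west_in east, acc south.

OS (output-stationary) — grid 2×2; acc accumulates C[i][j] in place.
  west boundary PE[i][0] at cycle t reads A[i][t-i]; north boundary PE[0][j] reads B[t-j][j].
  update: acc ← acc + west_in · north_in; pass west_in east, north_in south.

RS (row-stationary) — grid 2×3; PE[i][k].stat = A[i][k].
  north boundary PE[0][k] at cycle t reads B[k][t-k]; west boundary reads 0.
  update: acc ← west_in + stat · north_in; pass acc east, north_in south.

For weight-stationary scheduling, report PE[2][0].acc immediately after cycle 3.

WS on a 3×2 grid — tracing PE[2][0] and its feeders:
  after 0 — PE[1][0] acc=0, pass-E 0, pass-S 0
  after 0 — PE[2][0] acc=0, pass-E 0, pass-S 0
  after 1 — PE[1][0] acc=34, pass-E 7, pass-S 34
  after 1 — PE[2][0] acc=0, pass-E 0, pass-S 0
  after 2 — PE[1][0] acc=25, pass-E 4, pass-S 25
  after 2 — PE[2][0] acc=38, pass-E 4, pass-S 38
  after 3 — PE[1][0] acc=0, pass-E 0, pass-S 0
  after 3 — PE[2][0] acc=26, pass-E 1, pass-S 26

PE[2][0].acc = 26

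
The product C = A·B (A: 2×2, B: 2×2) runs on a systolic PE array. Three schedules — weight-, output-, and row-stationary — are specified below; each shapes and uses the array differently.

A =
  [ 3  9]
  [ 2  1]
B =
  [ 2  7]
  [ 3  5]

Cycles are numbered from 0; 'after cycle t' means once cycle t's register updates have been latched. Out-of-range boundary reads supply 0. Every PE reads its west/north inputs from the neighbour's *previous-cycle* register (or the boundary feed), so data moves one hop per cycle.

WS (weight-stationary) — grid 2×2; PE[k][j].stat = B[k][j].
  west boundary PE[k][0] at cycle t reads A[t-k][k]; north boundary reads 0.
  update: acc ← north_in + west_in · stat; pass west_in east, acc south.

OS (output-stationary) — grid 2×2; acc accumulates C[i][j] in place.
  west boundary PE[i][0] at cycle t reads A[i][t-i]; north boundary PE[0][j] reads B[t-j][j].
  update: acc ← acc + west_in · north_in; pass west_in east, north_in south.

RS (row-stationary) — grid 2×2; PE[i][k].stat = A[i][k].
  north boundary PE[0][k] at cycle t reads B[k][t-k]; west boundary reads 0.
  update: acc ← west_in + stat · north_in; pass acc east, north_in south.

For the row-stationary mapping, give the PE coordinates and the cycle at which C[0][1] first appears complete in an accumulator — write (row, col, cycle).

(row, col, cycle) = (0, 1, 2)

RS: C[0][1] accumulates in PE[0][1]:
  0: (0,1).acc=0  regs=<0,0>
  1: (0,1).acc=33  regs=<33,3>
  2: (0,1).acc=66  regs=<66,5>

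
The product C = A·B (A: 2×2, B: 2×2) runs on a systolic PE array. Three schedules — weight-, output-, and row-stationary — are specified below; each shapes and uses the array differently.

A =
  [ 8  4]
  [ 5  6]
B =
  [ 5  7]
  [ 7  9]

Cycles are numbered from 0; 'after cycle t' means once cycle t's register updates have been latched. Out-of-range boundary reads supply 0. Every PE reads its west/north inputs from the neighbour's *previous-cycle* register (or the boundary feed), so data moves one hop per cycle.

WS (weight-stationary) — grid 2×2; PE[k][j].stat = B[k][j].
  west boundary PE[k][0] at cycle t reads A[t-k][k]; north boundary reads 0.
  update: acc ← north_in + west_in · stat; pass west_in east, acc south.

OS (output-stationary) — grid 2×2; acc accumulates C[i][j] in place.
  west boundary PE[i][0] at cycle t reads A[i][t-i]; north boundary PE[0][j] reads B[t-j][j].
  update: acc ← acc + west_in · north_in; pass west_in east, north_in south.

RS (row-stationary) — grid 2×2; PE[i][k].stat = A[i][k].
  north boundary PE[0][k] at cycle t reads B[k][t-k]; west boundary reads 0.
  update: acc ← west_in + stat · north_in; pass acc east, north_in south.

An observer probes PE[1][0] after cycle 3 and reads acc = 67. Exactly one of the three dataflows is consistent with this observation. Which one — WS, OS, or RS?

dataflow = OS

— WS: 2×2; PE[1][0] trace:
  0: (1,0).acc=0  regs=<0,0>
  1: (1,0).acc=68  regs=<4,68>
  2: (1,0).acc=67  regs=<6,67>
  3: (1,0).acc=0  regs=<0,0>
— OS: 2×2; PE[1][0] trace:
  0: (1,0).acc=0  regs=<0,0>
  1: (1,0).acc=25  regs=<5,5>
  2: (1,0).acc=67  regs=<6,7>
  3: (1,0).acc=67  regs=<0,0>
— RS: 2×2; PE[1][0] trace:
  0: (1,0).acc=0  regs=<0,0>
  1: (1,0).acc=25  regs=<25,5>
  2: (1,0).acc=35  regs=<35,7>
  3: (1,0).acc=0  regs=<0,0>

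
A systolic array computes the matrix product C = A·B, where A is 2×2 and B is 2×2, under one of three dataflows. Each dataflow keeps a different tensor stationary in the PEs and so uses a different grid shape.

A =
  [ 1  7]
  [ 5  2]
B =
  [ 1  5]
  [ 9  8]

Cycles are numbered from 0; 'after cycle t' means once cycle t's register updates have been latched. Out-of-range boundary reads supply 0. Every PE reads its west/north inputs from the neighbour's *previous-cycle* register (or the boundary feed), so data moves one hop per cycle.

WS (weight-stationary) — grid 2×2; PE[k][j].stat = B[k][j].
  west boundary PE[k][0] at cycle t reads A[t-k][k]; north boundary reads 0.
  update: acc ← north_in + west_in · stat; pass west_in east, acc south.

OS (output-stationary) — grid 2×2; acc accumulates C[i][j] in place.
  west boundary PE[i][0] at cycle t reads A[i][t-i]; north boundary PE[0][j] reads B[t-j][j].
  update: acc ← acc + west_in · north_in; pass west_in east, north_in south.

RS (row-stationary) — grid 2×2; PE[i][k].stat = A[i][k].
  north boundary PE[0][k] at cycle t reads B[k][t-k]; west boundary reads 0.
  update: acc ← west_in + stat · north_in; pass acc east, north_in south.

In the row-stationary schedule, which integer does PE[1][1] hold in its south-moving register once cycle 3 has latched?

Tracing RS — 2×2 array, target PE[1][1]:
  @0  [0,1]  acc 0  |  →0  ↓0
  @0  [1,0]  acc 0  |  →0  ↓0
  @0  [1,1]  acc 0  |  →0  ↓0
  @1  [0,1]  acc 64  |  →64  ↓9
  @1  [1,0]  acc 5  |  →5  ↓1
  @1  [1,1]  acc 0  |  →0  ↓0
  @2  [0,1]  acc 61  |  →61  ↓8
  @2  [1,0]  acc 25  |  →25  ↓5
  @2  [1,1]  acc 23  |  →23  ↓9
  @3  [0,1]  acc 0  |  →0  ↓0
  @3  [1,0]  acc 0  |  →0  ↓0
  @3  [1,1]  acc 41  |  →41  ↓8

register = 8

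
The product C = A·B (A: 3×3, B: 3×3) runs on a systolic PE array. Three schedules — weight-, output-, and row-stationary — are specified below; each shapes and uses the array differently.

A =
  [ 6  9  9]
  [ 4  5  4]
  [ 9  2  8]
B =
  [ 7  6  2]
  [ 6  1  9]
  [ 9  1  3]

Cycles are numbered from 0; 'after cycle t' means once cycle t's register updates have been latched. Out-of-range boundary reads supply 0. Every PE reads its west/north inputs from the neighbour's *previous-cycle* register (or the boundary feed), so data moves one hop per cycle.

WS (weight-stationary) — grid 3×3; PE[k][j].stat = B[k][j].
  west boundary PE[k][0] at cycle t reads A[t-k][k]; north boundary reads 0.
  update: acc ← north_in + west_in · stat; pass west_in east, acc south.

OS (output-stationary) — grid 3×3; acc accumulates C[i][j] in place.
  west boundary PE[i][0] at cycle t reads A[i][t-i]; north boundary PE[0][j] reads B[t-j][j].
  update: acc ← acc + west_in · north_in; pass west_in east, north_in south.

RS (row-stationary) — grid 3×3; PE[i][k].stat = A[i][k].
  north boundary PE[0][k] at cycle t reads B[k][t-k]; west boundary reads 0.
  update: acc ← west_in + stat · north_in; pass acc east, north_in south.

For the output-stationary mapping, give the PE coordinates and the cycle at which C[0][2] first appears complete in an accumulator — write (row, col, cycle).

OS: C[0][2] accumulates in PE[0][2]:
  [0] (0,2) acc=0 (h:0 v:0)
  [1] (0,2) acc=0 (h:0 v:0)
  [2] (0,2) acc=12 (h:6 v:2)
  [3] (0,2) acc=93 (h:9 v:9)
  [4] (0,2) acc=120 (h:9 v:3)

(row, col, cycle) = (0, 2, 4)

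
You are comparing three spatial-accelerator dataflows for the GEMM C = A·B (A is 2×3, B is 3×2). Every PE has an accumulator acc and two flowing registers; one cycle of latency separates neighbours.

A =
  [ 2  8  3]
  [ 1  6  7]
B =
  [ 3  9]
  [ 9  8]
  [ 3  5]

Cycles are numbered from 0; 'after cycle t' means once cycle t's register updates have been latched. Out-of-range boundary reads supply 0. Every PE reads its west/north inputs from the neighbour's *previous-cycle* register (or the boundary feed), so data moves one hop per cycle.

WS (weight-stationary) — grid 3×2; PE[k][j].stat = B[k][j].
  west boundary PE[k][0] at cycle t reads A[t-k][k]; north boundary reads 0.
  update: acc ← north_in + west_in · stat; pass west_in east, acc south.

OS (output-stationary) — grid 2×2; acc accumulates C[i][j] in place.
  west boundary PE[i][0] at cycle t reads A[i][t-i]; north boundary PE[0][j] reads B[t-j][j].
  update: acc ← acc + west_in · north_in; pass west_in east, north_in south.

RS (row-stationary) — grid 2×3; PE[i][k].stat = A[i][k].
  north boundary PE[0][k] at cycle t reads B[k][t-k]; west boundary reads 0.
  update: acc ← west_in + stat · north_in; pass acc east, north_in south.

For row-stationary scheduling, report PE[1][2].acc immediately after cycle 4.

RS (2×3). Following PE[1][2] plus its west/north inputs:
  after 0 — PE[0][2] acc=0, pass-E 0, pass-S 0
  after 0 — PE[1][1] acc=0, pass-E 0, pass-S 0
  after 0 — PE[1][2] acc=0, pass-E 0, pass-S 0
  after 1 — PE[0][2] acc=0, pass-E 0, pass-S 0
  after 1 — PE[1][1] acc=0, pass-E 0, pass-S 0
  after 1 — PE[1][2] acc=0, pass-E 0, pass-S 0
  after 2 — PE[0][2] acc=87, pass-E 87, pass-S 3
  after 2 — PE[1][1] acc=57, pass-E 57, pass-S 9
  after 2 — PE[1][2] acc=0, pass-E 0, pass-S 0
  after 3 — PE[0][2] acc=97, pass-E 97, pass-S 5
  after 3 — PE[1][1] acc=57, pass-E 57, pass-S 8
  after 3 — PE[1][2] acc=78, pass-E 78, pass-S 3
  after 4 — PE[0][2] acc=0, pass-E 0, pass-S 0
  after 4 — PE[1][1] acc=0, pass-E 0, pass-S 0
  after 4 — PE[1][2] acc=92, pass-E 92, pass-S 5

PE[1][2].acc = 92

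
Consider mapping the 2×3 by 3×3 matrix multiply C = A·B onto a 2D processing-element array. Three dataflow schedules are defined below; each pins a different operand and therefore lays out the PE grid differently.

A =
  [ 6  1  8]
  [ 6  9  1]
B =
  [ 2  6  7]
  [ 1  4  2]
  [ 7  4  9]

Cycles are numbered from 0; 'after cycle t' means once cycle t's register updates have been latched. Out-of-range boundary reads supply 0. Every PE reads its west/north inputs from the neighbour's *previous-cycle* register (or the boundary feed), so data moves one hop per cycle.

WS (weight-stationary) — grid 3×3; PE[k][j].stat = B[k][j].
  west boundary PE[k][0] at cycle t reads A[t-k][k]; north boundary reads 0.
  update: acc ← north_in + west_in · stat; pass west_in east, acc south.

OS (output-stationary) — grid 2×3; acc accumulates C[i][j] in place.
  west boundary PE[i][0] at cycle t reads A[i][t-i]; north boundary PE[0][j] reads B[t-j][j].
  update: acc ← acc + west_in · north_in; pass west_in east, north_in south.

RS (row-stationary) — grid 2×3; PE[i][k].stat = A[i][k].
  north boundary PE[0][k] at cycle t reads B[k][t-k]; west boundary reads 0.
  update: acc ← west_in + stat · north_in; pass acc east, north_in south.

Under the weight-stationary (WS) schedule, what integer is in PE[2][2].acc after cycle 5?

WS on a 3×3 grid — tracing PE[2][2] and its feeders:
  c0 r1c2: 0 / 0 / 0
  c0 r2c1: 0 / 0 / 0
  c0 r2c2: 0 / 0 / 0
  c1 r1c2: 0 / 0 / 0
  c1 r2c1: 0 / 0 / 0
  c1 r2c2: 0 / 0 / 0
  c2 r1c2: 0 / 0 / 0
  c2 r2c1: 0 / 0 / 0
  c2 r2c2: 0 / 0 / 0
  c3 r1c2: 44 / 1 / 44
  c3 r2c1: 72 / 8 / 72
  c3 r2c2: 0 / 0 / 0
  c4 r1c2: 60 / 9 / 60
  c4 r2c1: 76 / 1 / 76
  c4 r2c2: 116 / 8 / 116
  c5 r1c2: 0 / 0 / 0
  c5 r2c1: 0 / 0 / 0
  c5 r2c2: 69 / 1 / 69

PE[2][2].acc = 69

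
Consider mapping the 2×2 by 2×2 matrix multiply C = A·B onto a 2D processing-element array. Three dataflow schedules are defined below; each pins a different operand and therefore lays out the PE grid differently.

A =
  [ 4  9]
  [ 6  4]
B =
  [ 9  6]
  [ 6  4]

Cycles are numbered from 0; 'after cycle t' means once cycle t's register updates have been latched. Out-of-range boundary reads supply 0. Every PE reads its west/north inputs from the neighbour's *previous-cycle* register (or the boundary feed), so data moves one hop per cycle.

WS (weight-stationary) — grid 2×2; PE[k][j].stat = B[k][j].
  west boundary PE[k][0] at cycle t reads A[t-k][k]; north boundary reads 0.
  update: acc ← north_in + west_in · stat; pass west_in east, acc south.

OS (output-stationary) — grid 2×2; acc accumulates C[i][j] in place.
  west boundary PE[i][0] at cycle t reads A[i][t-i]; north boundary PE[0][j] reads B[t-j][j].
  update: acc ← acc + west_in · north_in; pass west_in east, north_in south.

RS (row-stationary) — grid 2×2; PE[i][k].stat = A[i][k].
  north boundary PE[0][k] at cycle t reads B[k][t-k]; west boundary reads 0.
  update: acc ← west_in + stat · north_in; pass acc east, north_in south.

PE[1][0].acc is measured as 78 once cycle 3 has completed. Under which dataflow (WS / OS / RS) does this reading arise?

dataflow = OS

— WS: 2×2; PE[1][0] trace:
  [0] (1,0) acc=0 (h:0 v:0)
  [1] (1,0) acc=90 (h:9 v:90)
  [2] (1,0) acc=78 (h:4 v:78)
  [3] (1,0) acc=0 (h:0 v:0)
— OS: 2×2; PE[1][0] trace:
  [0] (1,0) acc=0 (h:0 v:0)
  [1] (1,0) acc=54 (h:6 v:9)
  [2] (1,0) acc=78 (h:4 v:6)
  [3] (1,0) acc=78 (h:0 v:0)
— RS: 2×2; PE[1][0] trace:
  [0] (1,0) acc=0 (h:0 v:0)
  [1] (1,0) acc=54 (h:54 v:9)
  [2] (1,0) acc=36 (h:36 v:6)
  [3] (1,0) acc=0 (h:0 v:0)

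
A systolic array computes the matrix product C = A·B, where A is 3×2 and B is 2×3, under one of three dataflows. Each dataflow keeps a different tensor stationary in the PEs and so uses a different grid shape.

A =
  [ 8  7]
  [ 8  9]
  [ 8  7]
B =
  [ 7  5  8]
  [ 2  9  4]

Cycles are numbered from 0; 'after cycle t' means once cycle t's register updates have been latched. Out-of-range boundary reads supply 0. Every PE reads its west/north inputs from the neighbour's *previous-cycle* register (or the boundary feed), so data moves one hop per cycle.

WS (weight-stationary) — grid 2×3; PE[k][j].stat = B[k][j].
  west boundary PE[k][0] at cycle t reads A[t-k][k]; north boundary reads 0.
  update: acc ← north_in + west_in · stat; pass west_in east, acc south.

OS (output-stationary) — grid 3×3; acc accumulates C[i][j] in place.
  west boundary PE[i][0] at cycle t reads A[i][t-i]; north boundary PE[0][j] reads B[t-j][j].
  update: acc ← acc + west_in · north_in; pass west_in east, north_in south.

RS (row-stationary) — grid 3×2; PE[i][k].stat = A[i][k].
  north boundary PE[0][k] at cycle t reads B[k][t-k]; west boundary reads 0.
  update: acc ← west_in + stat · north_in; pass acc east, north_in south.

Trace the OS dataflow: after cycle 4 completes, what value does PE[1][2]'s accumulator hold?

PE[1][2].acc = 100

OS (3×3). Following PE[1][2] plus its west/north inputs:
  cycle 0: PE[0][2] → acc 0, east 0, south 0
  cycle 0: PE[1][1] → acc 0, east 0, south 0
  cycle 0: PE[1][2] → acc 0, east 0, south 0
  cycle 1: PE[0][2] → acc 0, east 0, south 0
  cycle 1: PE[1][1] → acc 0, east 0, south 0
  cycle 1: PE[1][2] → acc 0, east 0, south 0
  cycle 2: PE[0][2] → acc 64, east 8, south 8
  cycle 2: PE[1][1] → acc 40, east 8, south 5
  cycle 2: PE[1][2] → acc 0, east 0, south 0
  cycle 3: PE[0][2] → acc 92, east 7, south 4
  cycle 3: PE[1][1] → acc 121, east 9, south 9
  cycle 3: PE[1][2] → acc 64, east 8, south 8
  cycle 4: PE[0][2] → acc 92, east 0, south 0
  cycle 4: PE[1][1] → acc 121, east 0, south 0
  cycle 4: PE[1][2] → acc 100, east 9, south 4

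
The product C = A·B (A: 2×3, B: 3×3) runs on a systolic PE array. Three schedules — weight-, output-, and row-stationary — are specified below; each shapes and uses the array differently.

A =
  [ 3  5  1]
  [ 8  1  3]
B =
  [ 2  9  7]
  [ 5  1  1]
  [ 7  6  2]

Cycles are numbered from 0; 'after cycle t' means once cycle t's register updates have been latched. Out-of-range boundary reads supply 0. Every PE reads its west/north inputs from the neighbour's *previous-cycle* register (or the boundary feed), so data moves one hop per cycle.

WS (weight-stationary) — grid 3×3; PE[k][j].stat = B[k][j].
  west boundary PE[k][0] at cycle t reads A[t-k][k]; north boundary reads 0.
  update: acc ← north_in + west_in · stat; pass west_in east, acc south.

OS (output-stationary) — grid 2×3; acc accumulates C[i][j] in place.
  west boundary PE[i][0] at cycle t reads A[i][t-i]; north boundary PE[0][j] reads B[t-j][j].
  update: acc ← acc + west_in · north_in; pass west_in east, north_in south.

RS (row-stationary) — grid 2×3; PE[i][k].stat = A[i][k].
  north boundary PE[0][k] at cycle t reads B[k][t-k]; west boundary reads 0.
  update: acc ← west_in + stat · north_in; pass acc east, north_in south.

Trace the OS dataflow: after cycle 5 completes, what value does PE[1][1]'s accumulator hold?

PE[1][1].acc = 91

Tracing OS — 2×3 array, target PE[1][1]:
  cycle 0: PE[0][1] → acc 0, east 0, south 0
  cycle 0: PE[1][0] → acc 0, east 0, south 0
  cycle 0: PE[1][1] → acc 0, east 0, south 0
  cycle 1: PE[0][1] → acc 27, east 3, south 9
  cycle 1: PE[1][0] → acc 16, east 8, south 2
  cycle 1: PE[1][1] → acc 0, east 0, south 0
  cycle 2: PE[0][1] → acc 32, east 5, south 1
  cycle 2: PE[1][0] → acc 21, east 1, south 5
  cycle 2: PE[1][1] → acc 72, east 8, south 9
  cycle 3: PE[0][1] → acc 38, east 1, south 6
  cycle 3: PE[1][0] → acc 42, east 3, south 7
  cycle 3: PE[1][1] → acc 73, east 1, south 1
  cycle 4: PE[0][1] → acc 38, east 0, south 0
  cycle 4: PE[1][0] → acc 42, east 0, south 0
  cycle 4: PE[1][1] → acc 91, east 3, south 6
  cycle 5: PE[0][1] → acc 38, east 0, south 0
  cycle 5: PE[1][0] → acc 42, east 0, south 0
  cycle 5: PE[1][1] → acc 91, east 0, south 0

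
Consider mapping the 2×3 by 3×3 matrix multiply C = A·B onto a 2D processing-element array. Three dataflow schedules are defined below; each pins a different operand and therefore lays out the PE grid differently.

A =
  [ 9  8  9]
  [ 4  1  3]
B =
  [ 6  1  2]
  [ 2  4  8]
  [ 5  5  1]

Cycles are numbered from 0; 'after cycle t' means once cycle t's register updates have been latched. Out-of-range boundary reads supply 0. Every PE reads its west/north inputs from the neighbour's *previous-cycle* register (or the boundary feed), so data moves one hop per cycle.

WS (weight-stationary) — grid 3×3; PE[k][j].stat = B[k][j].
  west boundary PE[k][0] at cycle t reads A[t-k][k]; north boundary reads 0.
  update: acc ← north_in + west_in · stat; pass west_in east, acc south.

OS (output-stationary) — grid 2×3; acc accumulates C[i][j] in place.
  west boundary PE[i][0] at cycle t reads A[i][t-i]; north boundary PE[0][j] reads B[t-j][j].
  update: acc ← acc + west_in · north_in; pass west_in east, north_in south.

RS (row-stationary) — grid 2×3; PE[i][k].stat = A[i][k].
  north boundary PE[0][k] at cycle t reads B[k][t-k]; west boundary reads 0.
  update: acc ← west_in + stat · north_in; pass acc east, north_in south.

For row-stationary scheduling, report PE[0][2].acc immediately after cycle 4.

RS on a 2×3 grid — tracing PE[0][2] and its feeders:
  step 0 · PE0,1: acc=0; fwd→0 fwd↓0
  step 0 · PE0,2: acc=0; fwd→0 fwd↓0
  step 1 · PE0,1: acc=70; fwd→70 fwd↓2
  step 1 · PE0,2: acc=0; fwd→0 fwd↓0
  step 2 · PE0,1: acc=41; fwd→41 fwd↓4
  step 2 · PE0,2: acc=115; fwd→115 fwd↓5
  step 3 · PE0,1: acc=82; fwd→82 fwd↓8
  step 3 · PE0,2: acc=86; fwd→86 fwd↓5
  step 4 · PE0,1: acc=0; fwd→0 fwd↓0
  step 4 · PE0,2: acc=91; fwd→91 fwd↓1

PE[0][2].acc = 91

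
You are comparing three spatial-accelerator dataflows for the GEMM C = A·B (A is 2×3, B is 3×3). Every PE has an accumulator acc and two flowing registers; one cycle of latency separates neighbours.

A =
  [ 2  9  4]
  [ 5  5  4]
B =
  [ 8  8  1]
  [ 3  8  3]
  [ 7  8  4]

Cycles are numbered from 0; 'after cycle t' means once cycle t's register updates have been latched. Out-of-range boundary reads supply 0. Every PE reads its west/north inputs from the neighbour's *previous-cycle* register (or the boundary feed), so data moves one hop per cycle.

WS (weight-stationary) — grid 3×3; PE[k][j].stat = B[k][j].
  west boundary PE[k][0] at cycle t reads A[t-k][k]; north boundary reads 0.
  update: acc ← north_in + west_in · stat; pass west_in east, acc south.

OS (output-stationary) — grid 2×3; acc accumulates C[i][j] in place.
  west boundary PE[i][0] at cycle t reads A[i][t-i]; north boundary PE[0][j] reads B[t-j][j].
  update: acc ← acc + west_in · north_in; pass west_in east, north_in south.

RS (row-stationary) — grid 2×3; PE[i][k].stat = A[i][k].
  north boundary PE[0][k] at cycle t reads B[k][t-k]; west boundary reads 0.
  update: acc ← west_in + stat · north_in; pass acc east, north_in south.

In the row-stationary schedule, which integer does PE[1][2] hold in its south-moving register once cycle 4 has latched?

register = 8

Tracing RS — 2×3 array, target PE[1][2]:
  cycle 0: PE[0][2] → acc 0, east 0, south 0
  cycle 0: PE[1][1] → acc 0, east 0, south 0
  cycle 0: PE[1][2] → acc 0, east 0, south 0
  cycle 1: PE[0][2] → acc 0, east 0, south 0
  cycle 1: PE[1][1] → acc 0, east 0, south 0
  cycle 1: PE[1][2] → acc 0, east 0, south 0
  cycle 2: PE[0][2] → acc 71, east 71, south 7
  cycle 2: PE[1][1] → acc 55, east 55, south 3
  cycle 2: PE[1][2] → acc 0, east 0, south 0
  cycle 3: PE[0][2] → acc 120, east 120, south 8
  cycle 3: PE[1][1] → acc 80, east 80, south 8
  cycle 3: PE[1][2] → acc 83, east 83, south 7
  cycle 4: PE[0][2] → acc 45, east 45, south 4
  cycle 4: PE[1][1] → acc 20, east 20, south 3
  cycle 4: PE[1][2] → acc 112, east 112, south 8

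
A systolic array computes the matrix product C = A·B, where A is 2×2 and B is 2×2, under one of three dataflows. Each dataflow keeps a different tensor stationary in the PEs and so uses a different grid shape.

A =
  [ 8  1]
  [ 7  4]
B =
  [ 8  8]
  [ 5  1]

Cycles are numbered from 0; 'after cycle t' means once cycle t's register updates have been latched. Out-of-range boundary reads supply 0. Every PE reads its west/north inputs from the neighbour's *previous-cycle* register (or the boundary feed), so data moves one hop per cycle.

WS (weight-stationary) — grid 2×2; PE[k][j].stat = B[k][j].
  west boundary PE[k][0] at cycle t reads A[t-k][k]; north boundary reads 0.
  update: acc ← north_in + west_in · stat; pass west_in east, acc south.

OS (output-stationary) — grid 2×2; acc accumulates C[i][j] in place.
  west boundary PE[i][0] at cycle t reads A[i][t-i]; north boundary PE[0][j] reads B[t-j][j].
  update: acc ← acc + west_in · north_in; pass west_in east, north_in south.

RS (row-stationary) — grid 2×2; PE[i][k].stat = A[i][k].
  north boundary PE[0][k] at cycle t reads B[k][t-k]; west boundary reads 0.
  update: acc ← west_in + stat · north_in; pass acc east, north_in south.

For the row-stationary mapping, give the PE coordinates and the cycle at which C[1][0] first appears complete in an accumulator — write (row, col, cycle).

RS: C[1][0] accumulates in PE[1][1]:
  t=0 PE[1][1]: acc=0 h=0 v=0
  t=1 PE[1][1]: acc=0 h=0 v=0
  t=2 PE[1][1]: acc=76 h=76 v=5

(row, col, cycle) = (1, 1, 2)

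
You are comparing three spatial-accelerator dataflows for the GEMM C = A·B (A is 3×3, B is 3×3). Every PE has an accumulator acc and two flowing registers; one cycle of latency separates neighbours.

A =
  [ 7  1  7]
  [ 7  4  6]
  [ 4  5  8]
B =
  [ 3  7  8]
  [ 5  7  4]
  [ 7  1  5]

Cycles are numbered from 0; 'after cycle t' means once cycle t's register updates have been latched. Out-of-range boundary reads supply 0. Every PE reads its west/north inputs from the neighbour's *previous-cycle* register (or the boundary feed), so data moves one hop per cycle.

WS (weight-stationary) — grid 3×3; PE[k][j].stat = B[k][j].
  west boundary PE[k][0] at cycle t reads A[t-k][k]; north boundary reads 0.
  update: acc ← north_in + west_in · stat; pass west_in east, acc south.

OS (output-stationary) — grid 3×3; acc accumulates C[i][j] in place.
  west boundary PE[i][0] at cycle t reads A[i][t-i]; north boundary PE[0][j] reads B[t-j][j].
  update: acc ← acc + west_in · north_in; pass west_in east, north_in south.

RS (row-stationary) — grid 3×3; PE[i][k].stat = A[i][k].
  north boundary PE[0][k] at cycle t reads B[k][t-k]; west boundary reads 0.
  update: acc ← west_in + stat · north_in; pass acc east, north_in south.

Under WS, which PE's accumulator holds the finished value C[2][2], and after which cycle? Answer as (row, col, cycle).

(row, col, cycle) = (2, 2, 6)

Under WS, C[2][2] lands at PE[2][2]:
  after 0 — PE[2][2] acc=0, pass-E 0, pass-S 0
  after 1 — PE[2][2] acc=0, pass-E 0, pass-S 0
  after 2 — PE[2][2] acc=0, pass-E 0, pass-S 0
  after 3 — PE[2][2] acc=0, pass-E 0, pass-S 0
  after 4 — PE[2][2] acc=95, pass-E 7, pass-S 95
  after 5 — PE[2][2] acc=102, pass-E 6, pass-S 102
  after 6 — PE[2][2] acc=92, pass-E 8, pass-S 92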